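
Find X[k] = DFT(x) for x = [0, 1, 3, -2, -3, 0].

X[k] = Σ(n=0 to 5) x[n] · ω_6^(nk)
where ω_6 = e^(-2πi/6)

Computing each X[k]:
X[0] = -1
X[1] = 2.5000-6.0622i
X[2] = -2.5000+4.3301i
X[3] = 1
X[4] = -2.5000-4.3301i
X[5] = 2.5000+6.0622i

X = [-1, 2.5000-6.0622i, -2.5000+4.3301i, 1, -2.5000-4.3301i, 2.5000+6.0622i]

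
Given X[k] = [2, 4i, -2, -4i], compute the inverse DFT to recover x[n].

x[n] = (1/4) Σ(k=0 to 3) X[k] · e^(2πikn/4)

Computing each x[n]:
x[0] = 0
x[1] = -1
x[2] = 0
x[3] = 3

x = [0, -1, 0, 3]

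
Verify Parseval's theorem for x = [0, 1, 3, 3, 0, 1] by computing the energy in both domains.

Time domain:
Σ|x[n]|² = |0|² + |1|² + |3|² + |3|² + |0|² + |1|² = 20.0000

Frequency domain:
(1/6)Σ|X[k]|² = (1/6)(|8|² + |-3.5000-2.5981i|² + |0.5000+2.5981i|² + |-2|² + |0.5000-2.5981i|² + |-3.5000+2.5981i|²) = (1/6)·120.0000 = 20.0000

Both sides agree, confirming Parseval's theorem.

Σ|x[n]|² = (1/N)Σ|X[k]|² = 20.0000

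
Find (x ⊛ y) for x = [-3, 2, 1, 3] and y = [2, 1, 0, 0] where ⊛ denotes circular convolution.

(x ⊛ y)[n] = Σ(m=0 to 3) x[m] · y[(n-m) mod 4]

Computing each output sample:
(x ⊛ y)[0] = -3
(x ⊛ y)[1] = 1
(x ⊛ y)[2] = 4
(x ⊛ y)[3] = 7

x ⊛ y = [-3, 1, 4, 7]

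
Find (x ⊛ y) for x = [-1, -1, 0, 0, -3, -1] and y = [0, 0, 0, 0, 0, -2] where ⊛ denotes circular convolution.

(x ⊛ y)[n] = Σ(m=0 to 5) x[m] · y[(n-m) mod 6]

Computing each output sample:
(x ⊛ y)[0] = 2
(x ⊛ y)[1] = 0
(x ⊛ y)[2] = 0
(x ⊛ y)[3] = 6
(x ⊛ y)[4] = 2
(x ⊛ y)[5] = 2

x ⊛ y = [2, 0, 0, 6, 2, 2]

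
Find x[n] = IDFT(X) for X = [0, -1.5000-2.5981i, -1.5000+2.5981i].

x[n] = (1/3) Σ(k=0 to 2) X[k] · e^(2πikn/3)

Computing each x[n]:
x[0] = -1
x[1] = 2
x[2] = -1

x = [-1, 2, -1]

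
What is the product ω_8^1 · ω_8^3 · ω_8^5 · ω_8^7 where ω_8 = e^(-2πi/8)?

The primitive 8th roots of unity are ω_8^k for k coprime to 8: k ∈ {1, 3, 5, 7}
Their product equals the constant term of the cyclotomic polynomial Φ_8(x) up to sign.
For n ≥ 3, the product of all primitive nth roots of unity is 1. (For n=1 it is 1; for n=2 it is -1.)

1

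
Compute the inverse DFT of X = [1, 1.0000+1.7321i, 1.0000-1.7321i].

x[n] = (1/3) Σ(k=0 to 2) X[k] · e^(2πikn/3)

Computing each x[n]:
x[0] = 1
x[1] = -1
x[2] = 1

x = [1, -1, 1]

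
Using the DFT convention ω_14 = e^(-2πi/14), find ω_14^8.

ω_14^8 = e^(-2πi·8/14)
= cos(-2π·8/14) + i·sin(-2π·8/14)
= cos(-16π/14) + i·sin(-16π/14)

ω_14^8 = cos(-16π/14) + i·sin(-16π/14) = -0.9010+0.4339i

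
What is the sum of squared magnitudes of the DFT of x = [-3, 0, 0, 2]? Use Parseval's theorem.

Parseval: Σ|x[n]|² = (1/N)Σ|X[k]|², so Σ|X[k]|² = N·Σ|x[n]|² = 4·13.0000

Σ|X[k]|² = N·Σ|x[n]|² = 4·13.0000 = 52.0000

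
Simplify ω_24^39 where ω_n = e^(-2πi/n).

Since ω_24^24 = 1, powers reduce modulo 24.
39 mod 24 = 15
So ω_24^39 = ω_24^15 = e^(-2πi·15/24)

ω_24^39 = ω_24^15 = -0.7071+0.7071i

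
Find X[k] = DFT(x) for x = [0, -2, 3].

X[k] = Σ(n=0 to 2) x[n] · ω_3^(nk)
where ω_3 = e^(-2πi/3)

Computing each X[k]:
X[0] = 1
X[1] = -0.5000+4.3301i
X[2] = -0.5000-4.3301i

X = [1, -0.5000+4.3301i, -0.5000-4.3301i]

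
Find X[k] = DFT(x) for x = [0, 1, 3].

X[k] = Σ(n=0 to 2) x[n] · ω_3^(nk)
where ω_3 = e^(-2πi/3)

Computing each X[k]:
X[0] = 4
X[1] = -2.0000+1.7321i
X[2] = -2.0000-1.7321i

X = [4, -2.0000+1.7321i, -2.0000-1.7321i]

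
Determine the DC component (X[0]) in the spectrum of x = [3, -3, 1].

X[0] = Σ(n=0 to 2) x[n] · ω_3^0 = Σ x[n]
= (3) + (-3) + (1)

X[0] = 1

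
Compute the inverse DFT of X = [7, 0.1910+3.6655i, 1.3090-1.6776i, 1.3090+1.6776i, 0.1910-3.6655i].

x[n] = (1/5) Σ(k=0 to 4) X[k] · e^(2πikn/5)

Computing each x[n]:
x[0] = 2
x[1] = 0
x[2] = 0
x[3] = 3
x[4] = 2

x = [2, 0, 0, 3, 2]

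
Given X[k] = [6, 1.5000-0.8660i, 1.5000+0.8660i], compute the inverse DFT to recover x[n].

x[n] = (1/3) Σ(k=0 to 2) X[k] · e^(2πikn/3)

Computing each x[n]:
x[0] = 3
x[1] = 2
x[2] = 1

x = [3, 2, 1]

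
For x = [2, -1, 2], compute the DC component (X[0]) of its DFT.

X[0] = Σ(n=0 to 2) x[n] · ω_3^0 = Σ x[n]
= (2) + (-1) + (2)

X[0] = 3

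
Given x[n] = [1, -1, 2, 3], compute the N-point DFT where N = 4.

X[k] = Σ(n=0 to 3) x[n] · ω_4^(nk)
where ω_4 = e^(-2πi/4)

Computing each X[k]:
X[0] = 5
X[1] = -1+4i
X[2] = 1
X[3] = -1-4i

X = [5, -1+4i, 1, -1-4i]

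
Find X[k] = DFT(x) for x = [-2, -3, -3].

X[k] = Σ(n=0 to 2) x[n] · ω_3^(nk)
where ω_3 = e^(-2πi/3)

Computing each X[k]:
X[0] = -8
X[1] = 1
X[2] = 1

X = [-8, 1, 1]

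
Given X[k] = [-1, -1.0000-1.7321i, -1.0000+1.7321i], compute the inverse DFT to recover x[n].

x[n] = (1/3) Σ(k=0 to 2) X[k] · e^(2πikn/3)

Computing each x[n]:
x[0] = -1
x[1] = 1
x[2] = -1

x = [-1, 1, -1]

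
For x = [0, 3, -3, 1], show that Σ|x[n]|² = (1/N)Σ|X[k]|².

Time domain:
Σ|x[n]|² = |0|² + |3|² + |-3|² + |1|² = 19.0000

Frequency domain:
(1/4)Σ|X[k]|² = (1/4)(|1|² + |3-2i|² + |-7|² + |3+2i|²) = (1/4)·76.0000 = 19.0000

Both sides agree, confirming Parseval's theorem.

Σ|x[n]|² = (1/N)Σ|X[k]|² = 19.0000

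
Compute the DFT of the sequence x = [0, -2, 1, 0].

X[k] = Σ(n=0 to 3) x[n] · ω_4^(nk)
where ω_4 = e^(-2πi/4)

Computing each X[k]:
X[0] = -1
X[1] = -1+2i
X[2] = 3
X[3] = -1-2i

X = [-1, -1+2i, 3, -1-2i]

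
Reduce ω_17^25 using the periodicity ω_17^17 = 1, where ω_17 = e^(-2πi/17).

Since ω_17^17 = 1, powers reduce modulo 17.
25 mod 17 = 8
So ω_17^25 = ω_17^8 = e^(-2πi·8/17)

ω_17^25 = ω_17^8 = -0.9830-0.1837i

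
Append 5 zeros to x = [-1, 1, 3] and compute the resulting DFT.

Original 3-point DFT: [3, -3.0000+1.7321i, -3.0000-1.7321i]
Zero-padded 8-point DFT provides frequency interpolation.

DFT_8([x, 0, ...]) = [3, -0.2929-3.7071i, -4-1i, -1.7071+2.2929i, 1, -1.7071-2.2929i, -4+1i, -0.2929+3.7071i]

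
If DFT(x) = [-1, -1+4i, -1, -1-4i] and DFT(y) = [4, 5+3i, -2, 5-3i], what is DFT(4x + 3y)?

By linearity: DFT(4x + 3y) = 4·DFT(x) + 3·DFT(y)
= 4·[-1, -1+4i, -1, -1-4i] + 3·[4, 5+3i, -2, 5-3i]

Computing element-wise:
Z[0] = 4·(-1) + 3·(4) = 8
Z[1] = 4·(-1+4i) + 3·(5+3i) = 11+25i
Z[2] = 4·(-1) + 3·(-2) = -10
Z[3] = 4·(-1-4i) + 3·(5-3i) = 11-25i

DFT(4x + 3y) = 4·X + 3·Y = [8, 11+25i, -10, 11-25i]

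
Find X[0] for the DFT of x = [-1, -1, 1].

X[0] = Σ(n=0 to 2) x[n] · ω_3^0 = Σ x[n]
= (-1) + (-1) + (1)

X[0] = -1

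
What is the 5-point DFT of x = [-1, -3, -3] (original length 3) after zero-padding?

Original 3-point DFT: [-7, 2, 2]
Zero-padded 5-point DFT provides frequency interpolation.

DFT_5([x, 0, ...]) = [-7, 0.5000+4.6165i, 0.5000-1.0898i, 0.5000+1.0898i, 0.5000-4.6165i]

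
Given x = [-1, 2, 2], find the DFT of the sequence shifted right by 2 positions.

Time shift by 2: X_shifted[k] = ω_3^(2k) · X[k]
Shifted x = [2, 2, -1]

DFT(x[n-2]) = [3, 1.5000-2.5981i, 1.5000+2.5981i]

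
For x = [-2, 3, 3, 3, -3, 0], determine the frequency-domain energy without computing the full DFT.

Parseval: Σ|x[n]|² = (1/N)Σ|X[k]|², so Σ|X[k]|² = N·Σ|x[n]|² = 6·40.0000

Σ|X[k]|² = N·Σ|x[n]|² = 6·40.0000 = 240.0000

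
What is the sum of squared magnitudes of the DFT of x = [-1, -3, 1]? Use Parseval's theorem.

Parseval: Σ|x[n]|² = (1/N)Σ|X[k]|², so Σ|X[k]|² = N·Σ|x[n]|² = 3·11.0000

Σ|X[k]|² = N·Σ|x[n]|² = 3·11.0000 = 33.0000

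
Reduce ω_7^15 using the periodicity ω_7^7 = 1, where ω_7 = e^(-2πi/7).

Since ω_7^7 = 1, powers reduce modulo 7.
15 mod 7 = 1
So ω_7^15 = ω_7^1 = e^(-2πi·1/7)

ω_7^15 = ω_7^1 = 0.6235-0.7818i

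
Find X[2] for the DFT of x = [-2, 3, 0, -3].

X[2] = Σ(n=0 to 3) x[n] · ω_4^(2n) where ω_4 = e^(-2πi/4)
= (-2)·ω_4^0 + (3)·ω_4^2 + (0)·ω_4^4 + (-3)·ω_4^6

X[2] = -2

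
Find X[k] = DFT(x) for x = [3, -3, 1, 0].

X[k] = Σ(n=0 to 3) x[n] · ω_4^(nk)
where ω_4 = e^(-2πi/4)

Computing each X[k]:
X[0] = 1
X[1] = 2+3i
X[2] = 7
X[3] = 2-3i

X = [1, 2+3i, 7, 2-3i]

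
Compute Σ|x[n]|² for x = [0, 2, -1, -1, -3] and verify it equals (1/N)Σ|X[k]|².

Time domain:
Σ|x[n]|² = |0|² + |2|² + |-1|² + |-1|² + |-3|² = 15.0000

Frequency domain:
(1/5)Σ|X[k]|² = (1/5)(|-3|² + |1.3090-4.7553i|² + |0.1910-2.9389i|² + |0.1910+2.9389i|² + |1.3090+4.7553i|²) = (1/5)·75.0000 = 15.0000

Both sides agree, confirming Parseval's theorem.

Σ|x[n]|² = (1/N)Σ|X[k]|² = 15.0000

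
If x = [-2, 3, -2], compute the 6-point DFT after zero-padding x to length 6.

Original 3-point DFT: [-1, -2.5000-4.3301i, -2.5000+4.3301i]
Zero-padded 6-point DFT provides frequency interpolation.

DFT_6([x, 0, ...]) = [-1, 0.5000-0.8660i, -2.5000-4.3301i, -7, -2.5000+4.3301i, 0.5000+0.8660i]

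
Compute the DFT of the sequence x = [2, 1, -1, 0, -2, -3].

X[k] = Σ(n=0 to 5) x[n] · ω_6^(nk)
where ω_6 = e^(-2πi/6)

Computing each X[k]:
X[0] = -3
X[1] = 2.5000-4.3301i
X[2] = 4.5000-2.5981i
X[3] = 1
X[4] = 4.5000+2.5981i
X[5] = 2.5000+4.3301i

X = [-3, 2.5000-4.3301i, 4.5000-2.5981i, 1, 4.5000+2.5981i, 2.5000+4.3301i]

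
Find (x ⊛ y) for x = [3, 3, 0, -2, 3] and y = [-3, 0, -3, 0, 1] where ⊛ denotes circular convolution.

(x ⊛ y)[n] = Σ(m=0 to 4) x[m] · y[(n-m) mod 5]

Computing each output sample:
(x ⊛ y)[0] = 0
(x ⊛ y)[1] = -18
(x ⊛ y)[2] = -11
(x ⊛ y)[3] = 0
(x ⊛ y)[4] = -6

x ⊛ y = [0, -18, -11, 0, -6]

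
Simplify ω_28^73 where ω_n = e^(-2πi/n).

Since ω_28^28 = 1, powers reduce modulo 28.
73 mod 28 = 17
So ω_28^73 = ω_28^17 = e^(-2πi·17/28)

ω_28^73 = ω_28^17 = -0.7818+0.6235i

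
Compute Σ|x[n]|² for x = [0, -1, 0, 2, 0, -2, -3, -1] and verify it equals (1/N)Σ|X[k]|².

Time domain:
Σ|x[n]|² = |0|² + |-1|² + |0|² + |2|² + |0|² + |-2|² + |-3|² + |-1|² = 19.0000

Frequency domain:
(1/8)Σ|X[k]|² = (1/8)(|-5|² + |-1.4142-5.8284i|² + |3+4i|² + |1.4142+0.1716i|² + |-1|² + |1.4142-0.1716i|² + |3-4i|² + |-1.4142+5.8284i|²) = (1/8)·152.0000 = 19.0000

Both sides agree, confirming Parseval's theorem.

Σ|x[n]|² = (1/N)Σ|X[k]|² = 19.0000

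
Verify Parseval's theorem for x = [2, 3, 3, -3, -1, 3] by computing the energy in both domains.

Time domain:
Σ|x[n]|² = |2|² + |3|² + |3|² + |-3|² + |-1|² + |3|² = 41.0000

Frequency domain:
(1/6)Σ|X[k]|² = (1/6)(|7|² + |7.0000-3.4641i|² + |-5.0000+3.4641i|² + |1|² + |-5.0000-3.4641i|² + |7.0000+3.4641i|²) = (1/6)·246.0000 = 41.0000

Both sides agree, confirming Parseval's theorem.

Σ|x[n]|² = (1/N)Σ|X[k]|² = 41.0000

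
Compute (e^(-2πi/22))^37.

Since ω_22^22 = 1, powers reduce modulo 22.
37 mod 22 = 15
So ω_22^37 = ω_22^15 = e^(-2πi·15/22)

ω_22^37 = ω_22^15 = -0.4154+0.9096i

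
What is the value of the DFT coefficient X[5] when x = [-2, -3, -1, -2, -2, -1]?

X[5] = Σ(n=0 to 5) x[n] · ω_6^(5n) where ω_6 = e^(-2πi/6)
= (-2)·ω_6^0 + (-3)·ω_6^5 + (-1)·ω_6^10 + (-2)·ω_6^15 + (-2)·ω_6^20 + (-1)·ω_6^25

X[5] = -0.5000-0.8660i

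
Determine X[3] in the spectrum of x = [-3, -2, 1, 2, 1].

X[3] = Σ(n=0 to 4) x[n] · ω_5^(3n) where ω_5 = e^(-2πi/5)
= (-3)·ω_5^0 + (-2)·ω_5^3 + (1)·ω_5^6 + (2)·ω_5^9 + (1)·ω_5^12

X[3] = -1.2639-0.8123i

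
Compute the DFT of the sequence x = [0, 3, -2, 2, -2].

X[k] = Σ(n=0 to 4) x[n] · ω_5^(nk)
where ω_5 = e^(-2πi/5)

Computing each X[k]:
X[0] = 1
X[1] = 0.3090-2.4041i
X[2] = -0.8090-6.7432i
X[3] = -0.8090+6.7432i
X[4] = 0.3090+2.4041i

X = [1, 0.3090-2.4041i, -0.8090-6.7432i, -0.8090+6.7432i, 0.3090+2.4041i]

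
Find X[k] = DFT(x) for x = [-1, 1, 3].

X[k] = Σ(n=0 to 2) x[n] · ω_3^(nk)
where ω_3 = e^(-2πi/3)

Computing each X[k]:
X[0] = 3
X[1] = -3.0000+1.7321i
X[2] = -3.0000-1.7321i

X = [3, -3.0000+1.7321i, -3.0000-1.7321i]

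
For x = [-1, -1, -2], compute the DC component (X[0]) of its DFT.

X[0] = Σ(n=0 to 2) x[n] · ω_3^0 = Σ x[n]
= (-1) + (-1) + (-2)

X[0] = -4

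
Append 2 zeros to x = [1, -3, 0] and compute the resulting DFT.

Original 3-point DFT: [-2, 2.5000+2.5981i, 2.5000-2.5981i]
Zero-padded 5-point DFT provides frequency interpolation.

DFT_5([x, 0, ...]) = [-2, 0.0729+2.8532i, 3.4271+1.7634i, 3.4271-1.7634i, 0.0729-2.8532i]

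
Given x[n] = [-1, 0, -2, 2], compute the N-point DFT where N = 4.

X[k] = Σ(n=0 to 3) x[n] · ω_4^(nk)
where ω_4 = e^(-2πi/4)

Computing each X[k]:
X[0] = -1
X[1] = 1+2i
X[2] = -5
X[3] = 1-2i

X = [-1, 1+2i, -5, 1-2i]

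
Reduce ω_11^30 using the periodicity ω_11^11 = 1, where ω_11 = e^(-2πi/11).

Since ω_11^11 = 1, powers reduce modulo 11.
30 mod 11 = 8
So ω_11^30 = ω_11^8 = e^(-2πi·8/11)

ω_11^30 = ω_11^8 = -0.1423+0.9898i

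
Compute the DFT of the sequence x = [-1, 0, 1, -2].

X[k] = Σ(n=0 to 3) x[n] · ω_4^(nk)
where ω_4 = e^(-2πi/4)

Computing each X[k]:
X[0] = -2
X[1] = -2-2i
X[2] = 2
X[3] = -2+2i

X = [-2, -2-2i, 2, -2+2i]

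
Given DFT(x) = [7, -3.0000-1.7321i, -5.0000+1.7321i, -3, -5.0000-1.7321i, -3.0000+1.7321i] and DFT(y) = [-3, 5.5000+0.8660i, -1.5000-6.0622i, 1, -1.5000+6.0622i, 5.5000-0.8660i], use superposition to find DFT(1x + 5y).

By linearity: DFT(1x + 5y) = 1·DFT(x) + 5·DFT(y)
= 1·[7, -3.0000-1.7321i, -5.0000+1.7321i, -3, -5.0000-1.7321i, -3.0000+1.7321i] + 5·[-3, 5.5000+0.8660i, -1.5000-6.0622i, 1, -1.5000+6.0622i, 5.5000-0.8660i]

Computing element-wise:
Z[0] = 1·(7) + 5·(-3) = -8
Z[1] = 1·(-3.0000-1.7321i) + 5·(5.5000+0.8660i) = 24.5000+2.5979i
Z[2] = 1·(-5.0000+1.7321i) + 5·(-1.5000-6.0622i) = -12.5000-28.5789i
Z[3] = 1·(-3) + 5·(1) = 2
Z[4] = 1·(-5.0000-1.7321i) + 5·(-1.5000+6.0622i) = -12.5000+28.5789i
Z[5] = 1·(-3.0000+1.7321i) + 5·(5.5000-0.8660i) = 24.5000-2.5979i

DFT(1x + 5y) = 1·X + 5·Y = [-8, 24.5000+2.5979i, -12.5000-28.5789i, 2, -12.5000+28.5789i, 24.5000-2.5979i]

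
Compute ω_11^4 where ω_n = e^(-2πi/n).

ω_11^4 = e^(-2πi·4/11)
= cos(-2π·4/11) + i·sin(-2π·4/11)
= cos(-8π/11) + i·sin(-8π/11)

ω_11^4 = cos(-8π/11) + i·sin(-8π/11) = -0.6549-0.7557i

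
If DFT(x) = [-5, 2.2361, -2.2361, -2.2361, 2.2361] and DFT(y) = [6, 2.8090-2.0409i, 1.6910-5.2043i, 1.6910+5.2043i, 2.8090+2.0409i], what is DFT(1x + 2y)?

By linearity: DFT(1x + 2y) = 1·DFT(x) + 2·DFT(y)
= 1·[-5, 2.2361, -2.2361, -2.2361, 2.2361] + 2·[6, 2.8090-2.0409i, 1.6910-5.2043i, 1.6910+5.2043i, 2.8090+2.0409i]

Computing element-wise:
Z[0] = 1·(-5) + 2·(6) = 7
Z[1] = 1·(2.2361) + 2·(2.8090-2.0409i) = 7.8541-4.0818i
Z[2] = 1·(-2.2361) + 2·(1.6910-5.2043i) = 1.1459-10.4086i
Z[3] = 1·(-2.2361) + 2·(1.6910+5.2043i) = 1.1459+10.4086i
Z[4] = 1·(2.2361) + 2·(2.8090+2.0409i) = 7.8541+4.0818i

DFT(1x + 2y) = 1·X + 2·Y = [7, 7.8541-4.0818i, 1.1459-10.4086i, 1.1459+10.4086i, 7.8541+4.0818i]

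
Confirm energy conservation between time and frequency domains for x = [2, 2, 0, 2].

Time domain:
Σ|x[n]|² = |2|² + |2|² + |0|² + |2|² = 12.0000

Frequency domain:
(1/4)Σ|X[k]|² = (1/4)(|6|² + |2|² + |-2|² + |2|²) = (1/4)·48.0000 = 12.0000

Both sides agree, confirming Parseval's theorem.

Σ|x[n]|² = (1/N)Σ|X[k]|² = 12.0000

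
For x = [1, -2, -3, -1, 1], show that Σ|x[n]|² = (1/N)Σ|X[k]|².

Time domain:
Σ|x[n]|² = |1|² + |-2|² + |-3|² + |-1|² + |1|² = 16.0000

Frequency domain:
(1/5)Σ|X[k]|² = (1/5)(|-4|² + |3.9271+4.0287i|² + |0.5729-0.1388i|² + |0.5729+0.1388i|² + |3.9271-4.0287i|²) = (1/5)·80.0000 = 16.0000

Both sides agree, confirming Parseval's theorem.

Σ|x[n]|² = (1/N)Σ|X[k]|² = 16.0000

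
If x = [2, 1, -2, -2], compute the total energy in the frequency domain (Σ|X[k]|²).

Parseval: Σ|x[n]|² = (1/N)Σ|X[k]|², so Σ|X[k]|² = N·Σ|x[n]|² = 4·13.0000

Σ|X[k]|² = N·Σ|x[n]|² = 4·13.0000 = 52.0000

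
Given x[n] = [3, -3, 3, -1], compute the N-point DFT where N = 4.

X[k] = Σ(n=0 to 3) x[n] · ω_4^(nk)
where ω_4 = e^(-2πi/4)

Computing each X[k]:
X[0] = 2
X[1] = 2i
X[2] = 10
X[3] = -2i

X = [2, 2i, 10, -2i]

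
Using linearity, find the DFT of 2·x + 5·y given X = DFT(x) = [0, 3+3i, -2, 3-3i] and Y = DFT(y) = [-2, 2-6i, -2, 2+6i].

By linearity: DFT(2x + 5y) = 2·DFT(x) + 5·DFT(y)
= 2·[0, 3+3i, -2, 3-3i] + 5·[-2, 2-6i, -2, 2+6i]

Computing element-wise:
Z[0] = 2·(0) + 5·(-2) = -10
Z[1] = 2·(3+3i) + 5·(2-6i) = 16-24i
Z[2] = 2·(-2) + 5·(-2) = -14
Z[3] = 2·(3-3i) + 5·(2+6i) = 16+24i

DFT(2x + 5y) = 2·X + 5·Y = [-10, 16-24i, -14, 16+24i]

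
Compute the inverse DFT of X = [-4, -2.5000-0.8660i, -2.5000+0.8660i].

x[n] = (1/3) Σ(k=0 to 2) X[k] · e^(2πikn/3)

Computing each x[n]:
x[0] = -3
x[1] = 0
x[2] = -1

x = [-3, 0, -1]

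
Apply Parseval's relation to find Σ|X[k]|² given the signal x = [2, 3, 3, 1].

Parseval: Σ|x[n]|² = (1/N)Σ|X[k]|², so Σ|X[k]|² = N·Σ|x[n]|² = 4·23.0000

Σ|X[k]|² = N·Σ|x[n]|² = 4·23.0000 = 92.0000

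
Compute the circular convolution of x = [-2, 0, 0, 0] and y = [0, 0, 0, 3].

(x ⊛ y)[n] = Σ(m=0 to 3) x[m] · y[(n-m) mod 4]

Computing each output sample:
(x ⊛ y)[0] = 0
(x ⊛ y)[1] = 0
(x ⊛ y)[2] = 0
(x ⊛ y)[3] = -6

x ⊛ y = [0, 0, 0, -6]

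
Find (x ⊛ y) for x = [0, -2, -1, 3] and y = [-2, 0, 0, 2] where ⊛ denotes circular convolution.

(x ⊛ y)[n] = Σ(m=0 to 3) x[m] · y[(n-m) mod 4]

Computing each output sample:
(x ⊛ y)[0] = -4
(x ⊛ y)[1] = 2
(x ⊛ y)[2] = 8
(x ⊛ y)[3] = -6

x ⊛ y = [-4, 2, 8, -6]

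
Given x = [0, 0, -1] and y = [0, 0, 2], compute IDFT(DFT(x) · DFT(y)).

(x ⊛ y)[n] = Σ(m=0 to 2) x[m] · y[(n-m) mod 3]

Computing each output sample:
(x ⊛ y)[0] = 0
(x ⊛ y)[1] = -2
(x ⊛ y)[2] = 0

x ⊛ y = [0, -2, 0]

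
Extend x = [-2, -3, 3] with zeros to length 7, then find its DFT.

Original 3-point DFT: [-2, -2.0000+5.1962i, -2.0000-5.1962i]
Zero-padded 7-point DFT provides frequency interpolation.

DFT_7([x, 0, ...]) = [-2, -4.5380-0.5793i, -4.0353+4.2264i, 2.5734+3.6471i, 2.5734-3.6471i, -4.0353-4.2264i, -4.5380+0.5793i]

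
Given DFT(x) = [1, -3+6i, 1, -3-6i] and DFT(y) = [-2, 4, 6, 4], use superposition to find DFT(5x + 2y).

By linearity: DFT(5x + 2y) = 5·DFT(x) + 2·DFT(y)
= 5·[1, -3+6i, 1, -3-6i] + 2·[-2, 4, 6, 4]

Computing element-wise:
Z[0] = 5·(1) + 2·(-2) = 1
Z[1] = 5·(-3+6i) + 2·(4) = -7+30i
Z[2] = 5·(1) + 2·(6) = 17
Z[3] = 5·(-3-6i) + 2·(4) = -7-30i

DFT(5x + 2y) = 5·X + 2·Y = [1, -7+30i, 17, -7-30i]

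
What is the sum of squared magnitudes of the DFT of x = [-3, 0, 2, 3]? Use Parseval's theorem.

Parseval: Σ|x[n]|² = (1/N)Σ|X[k]|², so Σ|X[k]|² = N·Σ|x[n]|² = 4·22.0000

Σ|X[k]|² = N·Σ|x[n]|² = 4·22.0000 = 88.0000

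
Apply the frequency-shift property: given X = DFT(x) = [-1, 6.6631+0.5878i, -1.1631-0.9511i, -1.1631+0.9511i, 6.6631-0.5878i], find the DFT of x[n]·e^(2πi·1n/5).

Modulation property: DFT(ω_5^(-1n)·x[n]) = X[(k-1) mod 5], so circularly shift X by 1 positions.

X[k-1] = [6.6631-0.5878i, -1, 6.6631+0.5878i, -1.1631-0.9511i, -1.1631+0.9511i]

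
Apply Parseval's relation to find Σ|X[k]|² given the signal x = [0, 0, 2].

Parseval: Σ|x[n]|² = (1/N)Σ|X[k]|², so Σ|X[k]|² = N·Σ|x[n]|² = 3·4.0000

Σ|X[k]|² = N·Σ|x[n]|² = 3·4.0000 = 12.0000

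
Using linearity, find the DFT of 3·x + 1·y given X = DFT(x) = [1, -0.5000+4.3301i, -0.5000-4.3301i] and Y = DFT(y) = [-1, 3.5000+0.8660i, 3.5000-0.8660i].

By linearity: DFT(3x + 1y) = 3·DFT(x) + 1·DFT(y)
= 3·[1, -0.5000+4.3301i, -0.5000-4.3301i] + 1·[-1, 3.5000+0.8660i, 3.5000-0.8660i]

Computing element-wise:
Z[0] = 3·(1) + 1·(-1) = 2
Z[1] = 3·(-0.5000+4.3301i) + 1·(3.5000+0.8660i) = 2.0000+13.8563i
Z[2] = 3·(-0.5000-4.3301i) + 1·(3.5000-0.8660i) = 2.0000-13.8563i

DFT(3x + 1y) = 3·X + 1·Y = [2, 2.0000+13.8563i, 2.0000-13.8563i]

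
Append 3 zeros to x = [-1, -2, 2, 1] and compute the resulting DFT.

Original 4-point DFT: [0, -3+3i, 2, -3-3i]
Zero-padded 7-point DFT provides frequency interpolation.

DFT_7([x, 0, ...]) = [0, -3.5930-0.8201i, -1.7334+3.5995i, 1.8264+1.4565i, 1.8264-1.4565i, -1.7334-3.5995i, -3.5930+0.8201i]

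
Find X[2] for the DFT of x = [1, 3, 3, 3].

X[2] = Σ(n=0 to 3) x[n] · ω_4^(2n) where ω_4 = e^(-2πi/4)
= (1)·ω_4^0 + (3)·ω_4^2 + (3)·ω_4^4 + (3)·ω_4^6

X[2] = -2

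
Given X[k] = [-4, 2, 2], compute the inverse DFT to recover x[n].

x[n] = (1/3) Σ(k=0 to 2) X[k] · e^(2πikn/3)

Computing each x[n]:
x[0] = 0
x[1] = -2
x[2] = -2

x = [0, -2, -2]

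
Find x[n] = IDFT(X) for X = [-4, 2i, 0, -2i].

x[n] = (1/4) Σ(k=0 to 3) X[k] · e^(2πikn/4)

Computing each x[n]:
x[0] = -1
x[1] = -2
x[2] = -1
x[3] = 0

x = [-1, -2, -1, 0]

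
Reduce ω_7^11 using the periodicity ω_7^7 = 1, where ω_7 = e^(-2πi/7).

Since ω_7^7 = 1, powers reduce modulo 7.
11 mod 7 = 4
So ω_7^11 = ω_7^4 = e^(-2πi·4/7)

ω_7^11 = ω_7^4 = -0.9010+0.4339i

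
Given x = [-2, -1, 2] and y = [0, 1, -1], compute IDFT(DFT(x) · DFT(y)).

(x ⊛ y)[n] = Σ(m=0 to 2) x[m] · y[(n-m) mod 3]

Computing each output sample:
(x ⊛ y)[0] = 3
(x ⊛ y)[1] = -4
(x ⊛ y)[2] = 1

x ⊛ y = [3, -4, 1]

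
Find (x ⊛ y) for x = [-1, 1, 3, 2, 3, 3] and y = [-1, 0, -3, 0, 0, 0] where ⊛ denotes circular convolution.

(x ⊛ y)[n] = Σ(m=0 to 5) x[m] · y[(n-m) mod 6]

Computing each output sample:
(x ⊛ y)[0] = -8
(x ⊛ y)[1] = -10
(x ⊛ y)[2] = 0
(x ⊛ y)[3] = -5
(x ⊛ y)[4] = -12
(x ⊛ y)[5] = -9

x ⊛ y = [-8, -10, 0, -5, -12, -9]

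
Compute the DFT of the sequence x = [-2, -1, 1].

X[k] = Σ(n=0 to 2) x[n] · ω_3^(nk)
where ω_3 = e^(-2πi/3)

Computing each X[k]:
X[0] = -2
X[1] = -2.0000+1.7321i
X[2] = -2.0000-1.7321i

X = [-2, -2.0000+1.7321i, -2.0000-1.7321i]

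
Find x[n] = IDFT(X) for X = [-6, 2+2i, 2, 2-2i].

x[n] = (1/4) Σ(k=0 to 3) X[k] · e^(2πikn/4)

Computing each x[n]:
x[0] = 0
x[1] = -3
x[2] = -2
x[3] = -1

x = [0, -3, -2, -1]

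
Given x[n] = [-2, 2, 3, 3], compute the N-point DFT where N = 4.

X[k] = Σ(n=0 to 3) x[n] · ω_4^(nk)
where ω_4 = e^(-2πi/4)

Computing each X[k]:
X[0] = 6
X[1] = -5+1i
X[2] = -4
X[3] = -5-1i

X = [6, -5+1i, -4, -5-1i]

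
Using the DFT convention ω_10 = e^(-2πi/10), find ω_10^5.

ω_10^5 = e^(-2πi·5/10)
= cos(-2π·5/10) + i·sin(-2π·5/10)
= cos(-10π/10) + i·sin(-10π/10)

ω_10^5 = cos(-10π/10) + i·sin(-10π/10) = -1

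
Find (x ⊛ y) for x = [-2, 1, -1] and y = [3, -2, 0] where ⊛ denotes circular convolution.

(x ⊛ y)[n] = Σ(m=0 to 2) x[m] · y[(n-m) mod 3]

Computing each output sample:
(x ⊛ y)[0] = -4
(x ⊛ y)[1] = 7
(x ⊛ y)[2] = -5

x ⊛ y = [-4, 7, -5]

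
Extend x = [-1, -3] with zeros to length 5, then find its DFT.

Original 2-point DFT: [-4, 2]
Zero-padded 5-point DFT provides frequency interpolation.

DFT_5([x, 0, ...]) = [-4, -1.9271+2.8532i, 1.4271+1.7634i, 1.4271-1.7634i, -1.9271-2.8532i]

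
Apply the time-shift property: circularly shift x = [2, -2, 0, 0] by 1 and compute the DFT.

Time shift by 1: X_shifted[k] = ω_4^(1k) · X[k]
Shifted x = [0, 2, -2, 0]

DFT(x[n-1]) = [0, 2-2i, -4, 2+2i]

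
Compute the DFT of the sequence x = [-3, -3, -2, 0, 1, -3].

X[k] = Σ(n=0 to 5) x[n] · ω_6^(nk)
where ω_6 = e^(-2πi/6)

Computing each X[k]:
X[0] = -10
X[1] = -5.5000+2.5981i
X[2] = 0.5000-2.5981i
X[3] = 2
X[4] = 0.5000+2.5981i
X[5] = -5.5000-2.5981i

X = [-10, -5.5000+2.5981i, 0.5000-2.5981i, 2, 0.5000+2.5981i, -5.5000-2.5981i]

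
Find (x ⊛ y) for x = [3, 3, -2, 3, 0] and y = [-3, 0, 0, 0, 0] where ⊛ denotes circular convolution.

(x ⊛ y)[n] = Σ(m=0 to 4) x[m] · y[(n-m) mod 5]

Computing each output sample:
(x ⊛ y)[0] = -9
(x ⊛ y)[1] = -9
(x ⊛ y)[2] = 6
(x ⊛ y)[3] = -9
(x ⊛ y)[4] = 0

x ⊛ y = [-9, -9, 6, -9, 0]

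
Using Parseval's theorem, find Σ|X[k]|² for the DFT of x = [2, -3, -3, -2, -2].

Parseval: Σ|x[n]|² = (1/N)Σ|X[k]|², so Σ|X[k]|² = N·Σ|x[n]|² = 5·30.0000

Σ|X[k]|² = N·Σ|x[n]|² = 5·30.0000 = 150.0000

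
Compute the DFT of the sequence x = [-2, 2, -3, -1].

X[k] = Σ(n=0 to 3) x[n] · ω_4^(nk)
where ω_4 = e^(-2πi/4)

Computing each X[k]:
X[0] = -4
X[1] = 1-3i
X[2] = -6
X[3] = 1+3i

X = [-4, 1-3i, -6, 1+3i]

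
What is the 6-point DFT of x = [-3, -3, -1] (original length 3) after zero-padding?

Original 3-point DFT: [-7, -1.0000+1.7321i, -1.0000-1.7321i]
Zero-padded 6-point DFT provides frequency interpolation.

DFT_6([x, 0, ...]) = [-7, -4.0000+3.4641i, -1.0000+1.7321i, -1, -1.0000-1.7321i, -4.0000-3.4641i]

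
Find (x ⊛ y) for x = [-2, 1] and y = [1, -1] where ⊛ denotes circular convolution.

(x ⊛ y)[n] = Σ(m=0 to 1) x[m] · y[(n-m) mod 2]

Computing each output sample:
(x ⊛ y)[0] = -3
(x ⊛ y)[1] = 3

x ⊛ y = [-3, 3]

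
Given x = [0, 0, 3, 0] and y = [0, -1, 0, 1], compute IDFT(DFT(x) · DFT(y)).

(x ⊛ y)[n] = Σ(m=0 to 3) x[m] · y[(n-m) mod 4]

Computing each output sample:
(x ⊛ y)[0] = 0
(x ⊛ y)[1] = 3
(x ⊛ y)[2] = 0
(x ⊛ y)[3] = -3

x ⊛ y = [0, 3, 0, -3]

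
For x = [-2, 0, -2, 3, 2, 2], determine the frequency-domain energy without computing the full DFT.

Parseval: Σ|x[n]|² = (1/N)Σ|X[k]|², so Σ|X[k]|² = N·Σ|x[n]|² = 6·25.0000

Σ|X[k]|² = N·Σ|x[n]|² = 6·25.0000 = 150.0000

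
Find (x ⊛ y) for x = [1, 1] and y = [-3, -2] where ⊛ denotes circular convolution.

(x ⊛ y)[n] = Σ(m=0 to 1) x[m] · y[(n-m) mod 2]

Computing each output sample:
(x ⊛ y)[0] = -5
(x ⊛ y)[1] = -5

x ⊛ y = [-5, -5]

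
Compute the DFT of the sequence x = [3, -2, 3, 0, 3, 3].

X[k] = Σ(n=0 to 5) x[n] · ω_6^(nk)
where ω_6 = e^(-2πi/6)

Computing each X[k]:
X[0] = 10
X[1] = 0.5000+4.3301i
X[2] = -0.5000+4.3301i
X[3] = 8
X[4] = -0.5000-4.3301i
X[5] = 0.5000-4.3301i

X = [10, 0.5000+4.3301i, -0.5000+4.3301i, 8, -0.5000-4.3301i, 0.5000-4.3301i]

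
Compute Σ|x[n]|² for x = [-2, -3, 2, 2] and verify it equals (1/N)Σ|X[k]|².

Time domain:
Σ|x[n]|² = |-2|² + |-3|² + |2|² + |2|² = 21.0000

Frequency domain:
(1/4)Σ|X[k]|² = (1/4)(|-1|² + |-4+5i|² + |1|² + |-4-5i|²) = (1/4)·84.0000 = 21.0000

Both sides agree, confirming Parseval's theorem.

Σ|x[n]|² = (1/N)Σ|X[k]|² = 21.0000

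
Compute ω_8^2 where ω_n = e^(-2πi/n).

ω_8^2 = e^(-2πi·2/8)
= cos(-2π·2/8) + i·sin(-2π·2/8)
= cos(-4π/8) + i·sin(-4π/8)

ω_8^2 = cos(-4π/8) + i·sin(-4π/8) = -1i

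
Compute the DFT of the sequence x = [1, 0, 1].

X[k] = Σ(n=0 to 2) x[n] · ω_3^(nk)
where ω_3 = e^(-2πi/3)

Computing each X[k]:
X[0] = 2
X[1] = 0.5000+0.8660i
X[2] = 0.5000-0.8660i

X = [2, 0.5000+0.8660i, 0.5000-0.8660i]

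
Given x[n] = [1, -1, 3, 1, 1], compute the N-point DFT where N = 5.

X[k] = Σ(n=0 to 4) x[n] · ω_5^(nk)
where ω_5 = e^(-2πi/5)

Computing each X[k]:
X[0] = 5
X[1] = -2.2361+0.7265i
X[2] = 2.2361+3.0777i
X[3] = 2.2361-3.0777i
X[4] = -2.2361-0.7265i

X = [5, -2.2361+0.7265i, 2.2361+3.0777i, 2.2361-3.0777i, -2.2361-0.7265i]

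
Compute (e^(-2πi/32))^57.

Since ω_32^32 = 1, powers reduce modulo 32.
57 mod 32 = 25
So ω_32^57 = ω_32^25 = e^(-2πi·25/32)

ω_32^57 = ω_32^25 = 0.1951+0.9808i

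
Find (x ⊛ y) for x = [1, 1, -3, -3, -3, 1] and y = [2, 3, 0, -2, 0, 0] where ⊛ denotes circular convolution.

(x ⊛ y)[n] = Σ(m=0 to 5) x[m] · y[(n-m) mod 6]

Computing each output sample:
(x ⊛ y)[0] = 11
(x ⊛ y)[1] = 11
(x ⊛ y)[2] = -5
(x ⊛ y)[3] = -17
(x ⊛ y)[4] = -17
(x ⊛ y)[5] = -1

x ⊛ y = [11, 11, -5, -17, -17, -1]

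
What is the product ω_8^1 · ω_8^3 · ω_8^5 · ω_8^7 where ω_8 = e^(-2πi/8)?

The primitive 8th roots of unity are ω_8^k for k coprime to 8: k ∈ {1, 3, 5, 7}
Their product equals the constant term of the cyclotomic polynomial Φ_8(x) up to sign.
For n ≥ 3, the product of all primitive nth roots of unity is 1. (For n=1 it is 1; for n=2 it is -1.)

1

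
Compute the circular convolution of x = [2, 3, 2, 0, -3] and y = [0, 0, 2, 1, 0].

(x ⊛ y)[n] = Σ(m=0 to 4) x[m] · y[(n-m) mod 5]

Computing each output sample:
(x ⊛ y)[0] = 2
(x ⊛ y)[1] = -6
(x ⊛ y)[2] = 1
(x ⊛ y)[3] = 8
(x ⊛ y)[4] = 7

x ⊛ y = [2, -6, 1, 8, 7]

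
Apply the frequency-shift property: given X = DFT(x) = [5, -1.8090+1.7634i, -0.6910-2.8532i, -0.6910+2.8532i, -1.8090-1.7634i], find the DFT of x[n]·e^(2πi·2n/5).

Modulation property: DFT(ω_5^(-2n)·x[n]) = X[(k-2) mod 5], so circularly shift X by 2 positions.

X[k-2] = [-0.6910+2.8532i, -1.8090-1.7634i, 5, -1.8090+1.7634i, -0.6910-2.8532i]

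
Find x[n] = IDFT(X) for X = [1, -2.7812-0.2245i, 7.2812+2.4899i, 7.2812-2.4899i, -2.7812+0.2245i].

x[n] = (1/5) Σ(k=0 to 4) X[k] · e^(2πikn/5)

Computing each x[n]:
x[0] = 2
x[1] = -3
x[2] = 3
x[3] = 1
x[4] = -2

x = [2, -3, 3, 1, -2]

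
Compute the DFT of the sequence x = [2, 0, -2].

X[k] = Σ(n=0 to 2) x[n] · ω_3^(nk)
where ω_3 = e^(-2πi/3)

Computing each X[k]:
X[0] = 0
X[1] = 3.0000-1.7321i
X[2] = 3.0000+1.7321i

X = [0, 3.0000-1.7321i, 3.0000+1.7321i]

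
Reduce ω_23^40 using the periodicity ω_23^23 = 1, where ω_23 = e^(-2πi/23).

Since ω_23^23 = 1, powers reduce modulo 23.
40 mod 23 = 17
So ω_23^40 = ω_23^17 = e^(-2πi·17/23)

ω_23^40 = ω_23^17 = -0.0682+0.9977i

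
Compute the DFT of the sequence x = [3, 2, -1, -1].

X[k] = Σ(n=0 to 3) x[n] · ω_4^(nk)
where ω_4 = e^(-2πi/4)

Computing each X[k]:
X[0] = 3
X[1] = 4-3i
X[2] = 1
X[3] = 4+3i

X = [3, 4-3i, 1, 4+3i]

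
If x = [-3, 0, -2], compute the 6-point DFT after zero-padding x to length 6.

Original 3-point DFT: [-5, -2.0000-1.7321i, -2.0000+1.7321i]
Zero-padded 6-point DFT provides frequency interpolation.

DFT_6([x, 0, ...]) = [-5, -2.0000+1.7321i, -2.0000-1.7321i, -5, -2.0000+1.7321i, -2.0000-1.7321i]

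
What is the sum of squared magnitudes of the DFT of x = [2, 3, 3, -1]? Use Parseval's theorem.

Parseval: Σ|x[n]|² = (1/N)Σ|X[k]|², so Σ|X[k]|² = N·Σ|x[n]|² = 4·23.0000

Σ|X[k]|² = N·Σ|x[n]|² = 4·23.0000 = 92.0000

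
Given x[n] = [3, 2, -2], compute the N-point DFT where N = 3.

X[k] = Σ(n=0 to 2) x[n] · ω_3^(nk)
where ω_3 = e^(-2πi/3)

Computing each X[k]:
X[0] = 3
X[1] = 3.0000-3.4641i
X[2] = 3.0000+3.4641i

X = [3, 3.0000-3.4641i, 3.0000+3.4641i]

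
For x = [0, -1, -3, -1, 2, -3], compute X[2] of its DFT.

X[2] = Σ(n=0 to 5) x[n] · ω_6^(2n) where ω_6 = e^(-2πi/6)
= (0)·ω_6^0 + (-1)·ω_6^2 + (-3)·ω_6^4 + (-1)·ω_6^6 + (2)·ω_6^8 + (-3)·ω_6^10

X[2] = 1.5000-6.0622i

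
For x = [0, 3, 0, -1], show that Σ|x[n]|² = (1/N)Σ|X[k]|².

Time domain:
Σ|x[n]|² = |0|² + |3|² + |0|² + |-1|² = 10.0000

Frequency domain:
(1/4)Σ|X[k]|² = (1/4)(|2|² + |-4i|² + |-2|² + |4i|²) = (1/4)·40.0000 = 10.0000

Both sides agree, confirming Parseval's theorem.

Σ|x[n]|² = (1/N)Σ|X[k]|² = 10.0000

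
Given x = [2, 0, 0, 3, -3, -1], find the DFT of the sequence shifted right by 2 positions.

Time shift by 2: X_shifted[k] = ω_6^(2k) · X[k]
Shifted x = [-3, -1, 2, 0, 0, 3]

DFT(x[n-2]) = [1, -3.0000+1.7321i, -5.0000+5.1962i, -3, -5.0000-5.1962i, -3.0000-1.7321i]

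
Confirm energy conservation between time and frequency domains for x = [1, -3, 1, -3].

Time domain:
Σ|x[n]|² = |1|² + |-3|² + |1|² + |-3|² = 20.0000

Frequency domain:
(1/4)Σ|X[k]|² = (1/4)(|-4|² + |0|² + |8|² + |0|²) = (1/4)·80.0000 = 20.0000

Both sides agree, confirming Parseval's theorem.

Σ|x[n]|² = (1/N)Σ|X[k]|² = 20.0000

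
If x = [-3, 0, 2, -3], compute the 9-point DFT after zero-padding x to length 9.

Original 4-point DFT: [-4, -5-3i, 2, -5+3i]
Zero-padded 9-point DFT provides frequency interpolation.

DFT_9([x, 0, ...]) = [-4, -1.1527+0.6285i, -3.3794-3.2821i, -7.0000+1.7321i, 0.0321+3.8837i, 0.0321-3.8837i, -7.0000-1.7321i, -3.3794+3.2821i, -1.1527-0.6285i]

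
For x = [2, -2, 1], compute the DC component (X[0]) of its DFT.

X[0] = Σ(n=0 to 2) x[n] · ω_3^0 = Σ x[n]
= (2) + (-2) + (1)

X[0] = 1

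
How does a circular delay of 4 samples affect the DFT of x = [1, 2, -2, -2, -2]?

Time shift by 4: X_shifted[k] = ω_5^(4k) · X[k]
Shifted x = [2, -2, -2, -2, 1]

DFT(x[n-4]) = [-3, 4.9271+2.8532i, 1.5729+1.7634i, 1.5729-1.7634i, 4.9271-2.8532i]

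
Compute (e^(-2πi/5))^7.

Since ω_5^5 = 1, powers reduce modulo 5.
7 mod 5 = 2
So ω_5^7 = ω_5^2 = e^(-2πi·2/5)

ω_5^7 = ω_5^2 = -0.8090-0.5878i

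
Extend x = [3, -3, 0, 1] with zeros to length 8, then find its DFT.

Original 4-point DFT: [1, 3+4i, 5, 3-4i]
Zero-padded 8-point DFT provides frequency interpolation.

DFT_8([x, 0, ...]) = [1, 0.1716+1.4142i, 3+4i, 5.8284+1.4142i, 5, 5.8284-1.4142i, 3-4i, 0.1716-1.4142i]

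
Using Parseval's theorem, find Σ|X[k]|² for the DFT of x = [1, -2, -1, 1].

Parseval: Σ|x[n]|² = (1/N)Σ|X[k]|², so Σ|X[k]|² = N·Σ|x[n]|² = 4·7.0000

Σ|X[k]|² = N·Σ|x[n]|² = 4·7.0000 = 28.0000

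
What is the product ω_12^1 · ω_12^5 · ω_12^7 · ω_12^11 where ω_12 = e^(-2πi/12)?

The primitive 12th roots of unity are ω_12^k for k coprime to 12: k ∈ {1, 5, 7, 11}
Their product equals the constant term of the cyclotomic polynomial Φ_12(x) up to sign.
For n ≥ 3, the product of all primitive nth roots of unity is 1. (For n=1 it is 1; for n=2 it is -1.)

1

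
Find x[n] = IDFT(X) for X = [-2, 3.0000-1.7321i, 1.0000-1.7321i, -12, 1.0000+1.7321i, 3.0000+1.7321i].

x[n] = (1/6) Σ(k=0 to 5) X[k] · e^(2πikn/6)

Computing each x[n]:
x[0] = -1
x[1] = 3
x[2] = -3
x[3] = 1
x[4] = -3
x[5] = 1

x = [-1, 3, -3, 1, -3, 1]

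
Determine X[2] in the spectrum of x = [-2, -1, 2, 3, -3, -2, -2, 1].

X[2] = Σ(n=0 to 7) x[n] · ω_8^(2n) where ω_8 = e^(-2πi/8)
= (-2)·ω_8^0 + (-1)·ω_8^2 + (2)·ω_8^4 + (3)·ω_8^6 + (-3)·ω_8^8 + (-2)·ω_8^10 + (-2)·ω_8^12 + (1)·ω_8^14

X[2] = -5+7i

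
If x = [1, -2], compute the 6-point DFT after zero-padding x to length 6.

Original 2-point DFT: [-1, 3]
Zero-padded 6-point DFT provides frequency interpolation.

DFT_6([x, 0, ...]) = [-1, 1.7321i, 2.0000+1.7321i, 3, 2.0000-1.7321i, -1.7321i]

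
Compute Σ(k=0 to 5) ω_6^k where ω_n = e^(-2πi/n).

Sum of all nth roots of unity equals 0 for n > 1 (geometric series with r ≠ 1).

0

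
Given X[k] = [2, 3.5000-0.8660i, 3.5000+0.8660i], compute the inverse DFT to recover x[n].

x[n] = (1/3) Σ(k=0 to 2) X[k] · e^(2πikn/3)

Computing each x[n]:
x[0] = 3
x[1] = 0
x[2] = -1

x = [3, 0, -1]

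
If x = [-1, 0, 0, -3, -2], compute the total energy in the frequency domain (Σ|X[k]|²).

Parseval: Σ|x[n]|² = (1/N)Σ|X[k]|², so Σ|X[k]|² = N·Σ|x[n]|² = 5·14.0000

Σ|X[k]|² = N·Σ|x[n]|² = 5·14.0000 = 70.0000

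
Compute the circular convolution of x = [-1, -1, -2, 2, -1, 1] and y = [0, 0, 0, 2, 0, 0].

(x ⊛ y)[n] = Σ(m=0 to 5) x[m] · y[(n-m) mod 6]

Computing each output sample:
(x ⊛ y)[0] = 4
(x ⊛ y)[1] = -2
(x ⊛ y)[2] = 2
(x ⊛ y)[3] = -2
(x ⊛ y)[4] = -2
(x ⊛ y)[5] = -4

x ⊛ y = [4, -2, 2, -2, -2, -4]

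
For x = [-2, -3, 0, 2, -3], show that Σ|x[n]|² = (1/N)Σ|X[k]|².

Time domain:
Σ|x[n]|² = |-2|² + |-3|² + |0|² + |2|² + |-3|² = 26.0000

Frequency domain:
(1/5)Σ|X[k]|² = (1/5)(|-6|² + |-5.4721+1.1756i|² + |3.4721-1.9021i|² + |3.4721+1.9021i|² + |-5.4721-1.1756i|²) = (1/5)·130.0000 = 26.0000

Both sides agree, confirming Parseval's theorem.

Σ|x[n]|² = (1/N)Σ|X[k]|² = 26.0000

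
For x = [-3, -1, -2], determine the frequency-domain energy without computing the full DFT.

Parseval: Σ|x[n]|² = (1/N)Σ|X[k]|², so Σ|X[k]|² = N·Σ|x[n]|² = 3·14.0000

Σ|X[k]|² = N·Σ|x[n]|² = 3·14.0000 = 42.0000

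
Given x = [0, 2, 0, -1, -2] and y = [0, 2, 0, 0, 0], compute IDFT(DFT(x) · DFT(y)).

(x ⊛ y)[n] = Σ(m=0 to 4) x[m] · y[(n-m) mod 5]

Computing each output sample:
(x ⊛ y)[0] = -4
(x ⊛ y)[1] = 0
(x ⊛ y)[2] = 4
(x ⊛ y)[3] = 0
(x ⊛ y)[4] = -2

x ⊛ y = [-4, 0, 4, 0, -2]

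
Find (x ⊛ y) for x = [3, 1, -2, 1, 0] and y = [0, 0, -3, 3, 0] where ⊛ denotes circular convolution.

(x ⊛ y)[n] = Σ(m=0 to 4) x[m] · y[(n-m) mod 5]

Computing each output sample:
(x ⊛ y)[0] = -9
(x ⊛ y)[1] = 3
(x ⊛ y)[2] = -9
(x ⊛ y)[3] = 6
(x ⊛ y)[4] = 9

x ⊛ y = [-9, 3, -9, 6, 9]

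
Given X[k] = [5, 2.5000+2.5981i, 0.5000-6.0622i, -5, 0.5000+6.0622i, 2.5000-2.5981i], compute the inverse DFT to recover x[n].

x[n] = (1/6) Σ(k=0 to 5) X[k] · e^(2πikn/6)

Computing each x[n]:
x[0] = 1
x[1] = 3
x[2] = -3
x[3] = 1
x[4] = 2
x[5] = 1

x = [1, 3, -3, 1, 2, 1]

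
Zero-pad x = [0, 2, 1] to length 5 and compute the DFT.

Original 3-point DFT: [3, -1.5000-0.8660i, -1.5000+0.8660i]
Zero-padded 5-point DFT provides frequency interpolation.

DFT_5([x, 0, ...]) = [3, -0.1910-2.4899i, -1.3090-0.2245i, -1.3090+0.2245i, -0.1910+2.4899i]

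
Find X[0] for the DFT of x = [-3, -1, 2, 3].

X[0] = Σ(n=0 to 3) x[n] · ω_4^0 = Σ x[n]
= (-3) + (-1) + (2) + (3)

X[0] = 1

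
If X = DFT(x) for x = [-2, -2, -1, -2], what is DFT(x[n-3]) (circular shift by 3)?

Time shift by 3: X_shifted[k] = ω_4^(3k) · X[k]
Shifted x = [-2, -1, -2, -2]

DFT(x[n-3]) = [-7, -1i, -1, 1i]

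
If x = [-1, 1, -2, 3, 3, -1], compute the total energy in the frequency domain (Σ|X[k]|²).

Parseval: Σ|x[n]|² = (1/N)Σ|X[k]|², so Σ|X[k]|² = N·Σ|x[n]|² = 6·25.0000

Σ|X[k]|² = N·Σ|x[n]|² = 6·25.0000 = 150.0000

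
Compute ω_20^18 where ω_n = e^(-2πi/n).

ω_20^18 = e^(-2πi·18/20)
= cos(-2π·18/20) + i·sin(-2π·18/20)
= cos(-36π/20) + i·sin(-36π/20)

ω_20^18 = cos(-36π/20) + i·sin(-36π/20) = 0.8090+0.5878i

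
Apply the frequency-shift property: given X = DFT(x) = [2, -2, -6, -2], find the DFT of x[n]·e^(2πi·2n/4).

Modulation property: DFT(ω_4^(-2n)·x[n]) = X[(k-2) mod 4], so circularly shift X by 2 positions.

X[k-2] = [-6, -2, 2, -2]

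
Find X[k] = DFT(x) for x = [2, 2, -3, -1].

X[k] = Σ(n=0 to 3) x[n] · ω_4^(nk)
where ω_4 = e^(-2πi/4)

Computing each X[k]:
X[0] = 0
X[1] = 5-3i
X[2] = -2
X[3] = 5+3i

X = [0, 5-3i, -2, 5+3i]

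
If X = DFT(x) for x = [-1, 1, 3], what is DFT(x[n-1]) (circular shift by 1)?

Time shift by 1: X_shifted[k] = ω_3^(1k) · X[k]
Shifted x = [3, -1, 1]

DFT(x[n-1]) = [3, 3.0000+1.7321i, 3.0000-1.7321i]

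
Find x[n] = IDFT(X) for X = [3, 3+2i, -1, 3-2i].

x[n] = (1/4) Σ(k=0 to 3) X[k] · e^(2πikn/4)

Computing each x[n]:
x[0] = 2
x[1] = 0
x[2] = -1
x[3] = 2

x = [2, 0, -1, 2]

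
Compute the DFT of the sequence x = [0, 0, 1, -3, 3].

X[k] = Σ(n=0 to 4) x[n] · ω_5^(nk)
where ω_5 = e^(-2πi/5)

Computing each X[k]:
X[0] = 1
X[1] = 2.5451+0.5020i
X[2] = -3.0451+5.5676i
X[3] = -3.0451-5.5676i
X[4] = 2.5451-0.5020i

X = [1, 2.5451+0.5020i, -3.0451+5.5676i, -3.0451-5.5676i, 2.5451-0.5020i]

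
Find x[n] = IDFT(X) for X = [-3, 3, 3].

x[n] = (1/3) Σ(k=0 to 2) X[k] · e^(2πikn/3)

Computing each x[n]:
x[0] = 1
x[1] = -2
x[2] = -2

x = [1, -2, -2]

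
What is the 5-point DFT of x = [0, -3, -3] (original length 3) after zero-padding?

Original 3-point DFT: [-6, 3, 3]
Zero-padded 5-point DFT provides frequency interpolation.

DFT_5([x, 0, ...]) = [-6, 1.5000+4.6165i, 1.5000-1.0898i, 1.5000+1.0898i, 1.5000-4.6165i]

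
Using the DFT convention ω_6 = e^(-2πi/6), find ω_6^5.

ω_6^5 = e^(-2πi·5/6)
= cos(-2π·5/6) + i·sin(-2π·5/6)
= cos(-10π/6) + i·sin(-10π/6)

ω_6^5 = cos(-10π/6) + i·sin(-10π/6) = 0.5000+0.8660i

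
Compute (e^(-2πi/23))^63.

Since ω_23^23 = 1, powers reduce modulo 23.
63 mod 23 = 17
So ω_23^63 = ω_23^17 = e^(-2πi·17/23)

ω_23^63 = ω_23^17 = -0.0682+0.9977i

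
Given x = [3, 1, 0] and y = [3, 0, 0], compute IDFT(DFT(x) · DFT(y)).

(x ⊛ y)[n] = Σ(m=0 to 2) x[m] · y[(n-m) mod 3]

Computing each output sample:
(x ⊛ y)[0] = 9
(x ⊛ y)[1] = 3
(x ⊛ y)[2] = 0

x ⊛ y = [9, 3, 0]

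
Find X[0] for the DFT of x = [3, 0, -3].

X[0] = Σ(n=0 to 2) x[n] · ω_3^0 = Σ x[n]
= (3) + (0) + (-3)

X[0] = 0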